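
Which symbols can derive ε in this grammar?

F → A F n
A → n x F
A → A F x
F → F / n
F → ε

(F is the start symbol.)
A non-terminal is nullable if it can derive ε (the empty string): either it has an ε-production, or it has a production whose right-hand side consists entirely of nullable non-terminals.

ε-productions: F → ε
So F is immediately nullable.
No further non-terminal can be added: every production for the remaining non-terminals contains a terminal or a non-nullable non-terminal.
Nullable = { 'F' }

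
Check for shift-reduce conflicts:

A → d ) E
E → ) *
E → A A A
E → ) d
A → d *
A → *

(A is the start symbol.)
Augment with A' → A and build the canonical LR(0) collection (I0 = CLOSURE({[A' → . A]}), then GOTO on every symbol after a dot until no new states appear). It has 13 states:
  I0: { [A → . *], [A → . d ) E], [A → . d *], [A' → . A] }  — shift
  I1: { [A → * .] }  — reduce
  I2: { [A' → A .] }  — accept
  I3: { [A → d . ) E], [A → d . *] }  — shift
  I4: { [A → . *], [A → . d ) E], [A → . d *], [A → d ) . E], [E → . ) *], [E → . ) d], [E → . A A A] }  — shift
  I5: { [A → d * .] }  — reduce
  I6: { [E → ) . *], [E → ) . d] }  — shift
  I7: { [A → . *], [A → . d ) E], [A → . d *], [E → A . A A] }  — shift
  I8: { [A → d ) E .] }  — reduce
  I9: { [A → . *], [A → . d ) E], [A → . d *], [E → A A . A] }  — shift
  I10: { [E → A A A .] }  — reduce
  I11: { [E → ) * .] }  — reduce
  I12: { [E → ) d .] }  — reduce

No state contains both a complete item and a shift item.

Answer: No shift-reduce conflicts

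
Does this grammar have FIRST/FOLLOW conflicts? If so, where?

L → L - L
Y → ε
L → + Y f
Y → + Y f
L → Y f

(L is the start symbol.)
A FIRST/FOLLOW conflict occurs when a non-terminal N has a nullable alternative N → β (β ⇒* ε) and another alternative N → α with FIRST(α) ∩ FOLLOW(N) ≠ ∅: on such a lookahead the parser cannot decide between expanding α and letting N vanish via β.

Nullable non-terminals: Y.

Y: nullable alternative(s) Y → ε; FOLLOW(Y) = { 'f' }
  Y → ε: FIRST \ {ε} = { } — this is the only nullable alternative, skip
  Y → + Y f: FIRST \ {ε} = { '+' } — disjoint from FOLLOW(Y)

L has no nullable alternative, so no FIRST/FOLLOW check is needed there.

No FIRST/FOLLOW conflicts found.

Answer: No FIRST/FOLLOW conflicts.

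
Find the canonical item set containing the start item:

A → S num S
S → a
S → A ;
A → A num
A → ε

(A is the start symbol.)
First, augment the grammar with A' → A
I₀ = CLOSURE({ [A' → . A] }):
  [A' → . A] has the dot before A: add [A → . S num S], [A → . A num], [A → .]
  [A → . S num S] has the dot before S: add [S → . a], [S → . A ;]
No further items can be added.

I₀ = { [A → . A num], [A → . S num S], [A → .], [A' → . A], [S → . A ;], [S → . a] }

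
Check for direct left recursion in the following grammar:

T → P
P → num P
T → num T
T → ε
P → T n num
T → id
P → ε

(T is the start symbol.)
Direct left recursion occurs when N → N α for some non-terminal N (the right-hand side begins with the left-hand side itself).

T → P: starts with P
P → num P: starts with num
T → num T: starts with num
T → ε: starts with ε
P → T n num: starts with T
T → id: starts with id
P → ε: starts with ε

No direct left recursion found.

Answer: No direct left recursion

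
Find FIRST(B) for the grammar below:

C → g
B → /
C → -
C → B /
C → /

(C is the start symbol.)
{ '/' }

To compute FIRST(B), examine every production with B on the left-hand side, reading each right-hand side left to right until a non-nullable symbol is reached.

From B → /:
  - '/' is a terminal: add '/' and stop

Collecting: FIRST(B) = { '/' }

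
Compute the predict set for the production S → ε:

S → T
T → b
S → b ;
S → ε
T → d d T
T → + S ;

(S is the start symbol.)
{ $, ';' }

PREDICT(S → ε) = (FIRST(RHS) \ {ε}) ∪ (FOLLOW(S) if ε ∈ FIRST(RHS), i.e. RHS ⇒* ε)
The right-hand side is ε (FIRST(ε) = { ε }), so the predict set is FOLLOW(S) = { $, ';' }
PREDICT(S → ε) = { $, ';' }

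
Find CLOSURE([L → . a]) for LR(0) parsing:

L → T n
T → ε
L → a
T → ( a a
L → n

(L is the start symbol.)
To compute CLOSURE, for each item [A → α.Bβ] where B is a non-terminal, add [B → .γ] for all productions B → γ; repeat for the newly added items until nothing changes.

Start with: [L → . a]
The dot precedes the terminal a, so nothing is added.

CLOSURE = { [L → . a] }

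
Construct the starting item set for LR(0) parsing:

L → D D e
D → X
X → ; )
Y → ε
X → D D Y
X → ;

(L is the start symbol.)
First, augment the grammar with L' → L
I₀ = CLOSURE({ [L' → . L] }):
  [L' → . L] has the dot before L: add [L → . D D e]
  [L → . D D e] has the dot before D: add [D → . X]
  [D → . X] has the dot before X: add [X → . ; )], [X → . D D Y], [X → . ;]
No further items can be added.

I₀ = { [D → . X], [L → . D D e], [L' → . L], [X → . ; )], [X → . ;], [X → . D D Y] }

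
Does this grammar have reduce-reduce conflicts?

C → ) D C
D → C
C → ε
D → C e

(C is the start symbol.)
A reduce-reduce conflict occurs when an LR(0) state has two complete items [A → α .] and [B → β .] — both call for a reduction, and with no lookahead the parser cannot choose between them.

Augment with C' → C and build the canonical LR(0) collection (I0 = CLOSURE({[C' → . C]}), then GOTO on every symbol after a dot until no new states appear). It has 7 states:
  I0: { [C → . ) D C], [C → .], [C' → . C] }  — shift, reduce
  I1: { [C → ) . D C], [C → . ) D C], [C → .], [D → . C e], [D → . C] }  — shift, reduce
  I2: { [C' → C .] }  — accept
  I3: { [D → C . e], [D → C .] }  — shift, reduce
  I4: { [C → ) D . C], [C → . ) D C], [C → .] }  — shift, reduce
  I5: { [C → ) D C .] }  — reduce
  I6: { [D → C e .] }  — reduce

No state contains more than one complete item.

Answer: No reduce-reduce conflicts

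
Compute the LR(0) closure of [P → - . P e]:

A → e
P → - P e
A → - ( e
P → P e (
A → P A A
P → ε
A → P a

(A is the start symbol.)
{ [P → - . P e], [P → . - P e], [P → . P e (], [P → .] }

Start with: [P → - . P e]
  [P → - . P e] has the dot before P: add [P → . - P e], [P → . P e (], [P → .]
No further items can be added.

CLOSURE = { [P → - . P e], [P → . - P e], [P → . P e (], [P → .] }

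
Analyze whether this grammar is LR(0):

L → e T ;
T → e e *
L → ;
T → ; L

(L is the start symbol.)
Yes, the grammar is LR(0)

A grammar is LR(0) if no state in the canonical LR(0) collection has:
  - both a shift item (dot before a terminal) and a complete item (shift-reduce conflict), or
  - two or more complete items (reduce-reduce conflict; the accept item [L' → L .] counts as a complete item here).

Augment with L' → L and build the canonical LR(0) collection (I0 = CLOSURE({[L' → . L]}), then GOTO on every symbol after a dot until no new states appear). It has 11 states:
  I0: { [L → . ;], [L → . e T ;], [L' → . L] }  — shift
  I1: { [L → ; .] }  — reduce
  I2: { [L' → L .] }  — accept
  I3: { [L → e . T ;], [T → . ; L], [T → . e e *] }  — shift
  I4: { [L → . ;], [L → . e T ;], [T → ; . L] }  — shift
  I5: { [L → e T . ;] }  — shift
  I6: { [T → e . e *] }  — shift
  I7: { [T → e e . *] }  — shift
  I8: { [T → e e * .] }  — reduce
  I9: { [L → e T ; .] }  — reduce
  I10: { [T → ; L .] }  — reduce

Every state is either a pure shift/goto state or contains exactly one complete item and nothing to shift — no conflicts. The grammar is LR(0).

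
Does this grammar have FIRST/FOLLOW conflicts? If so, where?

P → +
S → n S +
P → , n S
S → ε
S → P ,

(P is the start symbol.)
Yes. S → P ',' with FOLLOW(S) on { '+', ',' }

A FIRST/FOLLOW conflict occurs when a non-terminal N has a nullable alternative N → β (β ⇒* ε) and another alternative N → α with FIRST(α) ∩ FOLLOW(N) ≠ ∅: on such a lookahead the parser cannot decide between expanding α and letting N vanish via β.

Nullable non-terminals: S.
FIRST sets used below: FIRST(P) = { '+', ',' }

S: nullable alternative(s) S → ε; FOLLOW(S) = { $, '+', ',' }
  S → n S +: FIRST \ {ε} = { 'n' } — disjoint from FOLLOW(S)
  S → ε: FIRST \ {ε} = { } — this is the only nullable alternative, skip
  S → P ,: FIRST \ {ε} = { '+', ',' } — overlaps FOLLOW(S) on { '+', ',' }: CONFLICT

P has no nullable alternative, so no FIRST/FOLLOW check is needed there.

So the grammar has 1 FIRST/FOLLOW conflict (marked CONFLICT above).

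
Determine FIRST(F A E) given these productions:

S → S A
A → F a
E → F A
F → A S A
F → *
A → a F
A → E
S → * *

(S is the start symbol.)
{ '*', 'a' }

FIRST sets of the non-terminals involved (from the grammar, by fixed-point iteration):
  FIRST(F) = { '*', 'a' }

To compute FIRST(F A E), process the symbols left to right:
Symbol F is a non-terminal. Add FIRST(F) \ {ε} = { '*', 'a' }
F is not nullable (ε ∉ FIRST(F)), so stop here.
FIRST(F A E) = { '*', 'a' }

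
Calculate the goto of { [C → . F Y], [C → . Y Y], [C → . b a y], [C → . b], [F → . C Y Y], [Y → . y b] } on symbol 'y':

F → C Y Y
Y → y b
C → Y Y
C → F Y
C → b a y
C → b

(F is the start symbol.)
{ [Y → y . b] }

GOTO(I, 'y') = CLOSURE({ [A → αX.β] : [A → α.Xβ] ∈ I, X = 'y' })

Items with dot before 'y', with the dot advanced:
  [Y → . y b] → [Y → y . b]
Closure adds nothing (no advanced item has the dot before a non-terminal).

GOTO = { [Y → y . b] }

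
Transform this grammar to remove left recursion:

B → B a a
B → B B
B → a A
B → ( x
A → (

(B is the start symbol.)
B is directly left-recursive. The standard transformation for
  A → A α₁ | ... | A α_m | β₁ | ... | β_n
is
  A  → β₁ A' | ... | β_n A'
  A' → α₁ A' | ... | α_m A' | ε

B → a A becomes B → a A B'
B → ( x becomes B → ( x B'
B → B a a becomes B' → a a B'
B → B B becomes B' → B B'
Add B' → ε

Productions for other non-terminals are unchanged:
  A → (

Resulting grammar:
B → a A B'
B → ( x B'
B' → a a B'
B' → B B'
B' → ε
A → (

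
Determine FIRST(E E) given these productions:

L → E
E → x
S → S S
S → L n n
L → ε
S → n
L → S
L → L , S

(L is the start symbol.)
FIRST sets of the non-terminals involved (from the grammar, by fixed-point iteration):
  FIRST(E) = { 'x' }

To compute FIRST(E E), process the symbols left to right:
Symbol E is a non-terminal. Add FIRST(E) \ {ε} = { 'x' }
E is not nullable (ε ∉ FIRST(E)), so stop here.
FIRST(E E) = { 'x' }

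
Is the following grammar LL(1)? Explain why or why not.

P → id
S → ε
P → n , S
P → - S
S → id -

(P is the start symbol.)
A grammar is LL(1) if for each non-terminal N with multiple productions, the predict sets of those productions are pairwise disjoint, where PREDICT(N → α) = (FIRST(α) \ {ε}) ∪ (FOLLOW(N) if α ⇒* ε).

Relevant sets:
  FOLLOW(S) = { $ }

For P:
  PREDICT(P → id) = { 'id' }
  PREDICT(P → n ',' S) = { 'n' }
  PREDICT(P → '-' S) = { '-' }
For S:
  PREDICT(S → ε) = { $ }
  PREDICT(S → id '-') = { 'id' }

All predict sets are disjoint. The grammar IS LL(1).

Answer: Yes, the grammar is LL(1).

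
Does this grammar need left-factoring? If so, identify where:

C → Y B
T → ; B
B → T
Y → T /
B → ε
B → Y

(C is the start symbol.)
Left-factoring is needed when two productions for the same non-terminal
share a common prefix on the right-hand side.

Productions for B:
  B → T
  B → ε
  B → Y

No common prefixes found.

Answer: No, left-factoring is not needed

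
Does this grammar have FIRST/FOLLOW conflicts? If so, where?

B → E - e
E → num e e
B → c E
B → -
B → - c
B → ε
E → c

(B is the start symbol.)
No FIRST/FOLLOW conflicts.

A FIRST/FOLLOW conflict occurs when a non-terminal N has a nullable alternative N → β (β ⇒* ε) and another alternative N → α with FIRST(α) ∩ FOLLOW(N) ≠ ∅: on such a lookahead the parser cannot decide between expanding α and letting N vanish via β.

Nullable non-terminals: B.
FIRST sets used below: FIRST(E) = { 'c', 'num' }

B: nullable alternative(s) B → ε; FOLLOW(B) = { $ }
  B → E - e: FIRST \ {ε} = { 'c', 'num' } — disjoint from FOLLOW(B)
  B → c E: FIRST \ {ε} = { 'c' } — disjoint from FOLLOW(B)
  B → -: FIRST \ {ε} = { '-' } — disjoint from FOLLOW(B)
  B → - c: FIRST \ {ε} = { '-' } — disjoint from FOLLOW(B)
  B → ε: FIRST \ {ε} = { } — this is the only nullable alternative, skip

E has no nullable alternative, so no FIRST/FOLLOW check is needed there.

No FIRST/FOLLOW conflicts found.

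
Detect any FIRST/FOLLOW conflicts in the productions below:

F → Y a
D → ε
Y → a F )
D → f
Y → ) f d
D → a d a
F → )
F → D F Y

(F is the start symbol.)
Nullable non-terminals: D.

D: nullable alternative(s) D → ε; FOLLOW(D) = { ')', 'a', 'f' }
  D → ε: FIRST \ {ε} = { } — this is the only nullable alternative, skip
  D → f: FIRST \ {ε} = { 'f' } — overlaps FOLLOW(D) on { 'f' }: CONFLICT
  D → a d a: FIRST \ {ε} = { 'a' } — overlaps FOLLOW(D) on { 'a' }: CONFLICT

F, Y have no nullable alternative, so no FIRST/FOLLOW check is needed there.

So the grammar has 2 FIRST/FOLLOW conflicts (marked CONFLICT above).

Answer: Yes. D → f with FOLLOW(D) on { 'f' }; D → a d a with FOLLOW(D) on { 'a' }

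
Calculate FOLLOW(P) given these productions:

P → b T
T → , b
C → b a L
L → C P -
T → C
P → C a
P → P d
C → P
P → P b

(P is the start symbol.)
{ $, '-', 'a', 'b', 'd' }

To compute FOLLOW(P), find every occurrence of P on a right-hand side N → α P β: add FIRST(β) \ {ε}, and if β is empty or nullable also add FOLLOW(N). Iterate to a fixed point.

P is the start symbol, so $ ∈ FOLLOW(P).
In L → C P -: P is followed by '-', add FIRST('-') \ {ε} = { '-' }
In P → P d: P is followed by d, add FIRST(d) \ {ε} = { 'd' }
In C → P: P is at the end, add FOLLOW(C)
In P → P b: P is followed by b, add FIRST(b) \ {ε} = { 'b' }

The FOLLOW sets referred to above (computed the same way, to a fixed point):
  FOLLOW(C) = { $, '-', 'a', 'b', 'd' }

Taking the union: FOLLOW(P) = { $, '-', 'a', 'b', 'd' }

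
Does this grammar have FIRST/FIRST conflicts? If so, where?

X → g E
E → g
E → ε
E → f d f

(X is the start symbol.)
Productions for E:
  E → g: FIRST = { 'g' }
  E → ε: FIRST = { ε }
  E → f d f: FIRST = { 'f' }
X has only one production, so no FIRST/FIRST conflict is possible there.

All alternatives of each non-terminal have pairwise disjoint FIRST sets.

Answer: No FIRST/FIRST conflicts.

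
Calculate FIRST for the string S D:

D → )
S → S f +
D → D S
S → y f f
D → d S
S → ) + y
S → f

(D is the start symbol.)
{ ')', 'f', 'y' }

FIRST sets of the non-terminals involved (from the grammar, by fixed-point iteration):
  FIRST(S) = { ')', 'f', 'y' }

To compute FIRST(S D), process the symbols left to right:
Symbol S is a non-terminal. Add FIRST(S) \ {ε} = { ')', 'f', 'y' }
S is not nullable (ε ∉ FIRST(S)), so stop here.
FIRST(S D) = { ')', 'f', 'y' }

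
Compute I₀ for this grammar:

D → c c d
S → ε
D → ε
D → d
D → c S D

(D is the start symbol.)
{ [D → . c S D], [D → . c c d], [D → . d], [D → .], [D' → . D] }

First, augment the grammar with D' → D
I₀ = CLOSURE({ [D' → . D] }):
  [D' → . D] has the dot before D: add [D → . c c d], [D → .], [D → . d], [D → . c S D]
No further items can be added.

I₀ = { [D → . c S D], [D → . c c d], [D → . d], [D → .], [D' → . D] }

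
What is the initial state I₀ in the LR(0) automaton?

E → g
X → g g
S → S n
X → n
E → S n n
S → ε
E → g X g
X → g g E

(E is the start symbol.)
{ [E → . S n n], [E → . g X g], [E → . g], [E' → . E], [S → . S n], [S → .] }

First, augment the grammar with E' → E
I₀ = CLOSURE({ [E' → . E] }):
  [E' → . E] has the dot before E: add [E → . g], [E → . S n n], [E → . g X g]
  [E → . S n n] has the dot before S: add [S → . S n], [S → .]
No further items can be added.

I₀ = { [E → . S n n], [E → . g X g], [E → . g], [E' → . E], [S → . S n], [S → .] }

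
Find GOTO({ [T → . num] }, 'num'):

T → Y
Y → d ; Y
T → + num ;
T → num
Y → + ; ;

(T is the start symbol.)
{ [T → num .] }

GOTO(I, 'num') = CLOSURE({ [A → αX.β] : [A → α.Xβ] ∈ I, X = 'num' })

Items with dot before 'num', with the dot advanced:
  [T → . num] → [T → num .]
Closure adds nothing (no advanced item has the dot before a non-terminal).

GOTO = { [T → num .] }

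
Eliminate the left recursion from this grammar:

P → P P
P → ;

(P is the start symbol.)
P is directly left-recursive. The standard transformation for
  A → A α₁ | ... | A α_m | β₁ | ... | β_n
is
  A  → β₁ A' | ... | β_n A'
  A' → α₁ A' | ... | α_m A' | ε

P → ; becomes P → ; P'
P → P P becomes P' → P P'
Add P' → ε

Resulting grammar:
P → ; P'
P' → P P'
P' → ε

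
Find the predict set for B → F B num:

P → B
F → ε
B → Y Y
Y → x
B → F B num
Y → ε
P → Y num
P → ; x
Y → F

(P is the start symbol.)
PREDICT(B → F B num) = (FIRST(RHS) \ {ε}) ∪ (FOLLOW(B) if ε ∈ FIRST(RHS), i.e. RHS ⇒* ε)
FIRST(F) = { ε }
FIRST(B) = { 'num', 'x', ε }
FIRST(F B num) = { 'num', 'x' }
ε ∉ FIRST(F B num), so FOLLOW(B) is not added.
PREDICT(B → F B num) = { 'num', 'x' }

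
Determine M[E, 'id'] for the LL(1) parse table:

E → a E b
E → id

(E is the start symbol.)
To find M[E, 'id'], we find productions for E where 'id' is in the predict set (PREDICT(N → α) = (FIRST(α) \ {ε}) ∪ (FOLLOW(N) if α ⇒* ε)).

E → a E b: PREDICT = { 'a' }
E → id: PREDICT = { 'id' }
  'id' is in predict set, so this production goes in M[E, 'id']

M[E, 'id'] = E → id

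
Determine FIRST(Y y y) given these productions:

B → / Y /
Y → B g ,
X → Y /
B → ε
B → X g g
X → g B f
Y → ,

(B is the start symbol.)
FIRST sets of the non-terminals involved (from the grammar, by fixed-point iteration):
  FIRST(Y) = { ',', '/', 'g' }

To compute FIRST(Y y y), process the symbols left to right:
Symbol Y is a non-terminal. Add FIRST(Y) \ {ε} = { ',', '/', 'g' }
Y is not nullable (ε ∉ FIRST(Y)), so stop here.
FIRST(Y y y) = { ',', '/', 'g' }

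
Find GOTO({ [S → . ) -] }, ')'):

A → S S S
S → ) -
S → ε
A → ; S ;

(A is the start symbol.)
{ [S → ) . -] }

GOTO(I, ')') = CLOSURE({ [A → αX.β] : [A → α.Xβ] ∈ I, X = ')' })

Items with dot before ')', with the dot advanced:
  [S → . ) -] → [S → ) . -]
Closure adds nothing (no advanced item has the dot before a non-terminal).

GOTO = { [S → ) . -] }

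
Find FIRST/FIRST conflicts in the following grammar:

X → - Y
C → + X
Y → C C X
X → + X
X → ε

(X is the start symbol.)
No FIRST/FIRST conflicts.

Productions for X:
  X → - Y: FIRST = { '-' }
  X → + X: FIRST = { '+' }
  X → ε: FIRST = { ε }
C, Y have only one production, so no FIRST/FIRST conflict is possible there.

All alternatives of each non-terminal have pairwise disjoint FIRST sets.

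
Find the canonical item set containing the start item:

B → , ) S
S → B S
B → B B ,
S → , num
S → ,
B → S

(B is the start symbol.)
First, augment the grammar with B' → B
I₀ = CLOSURE({ [B' → . B] }):
  [B' → . B] has the dot before B: add [B → . , ) S], [B → . B B ,], [B → . S]
  [B → . S] has the dot before S: add [S → . B S], [S → . , num], [S → . ,]
No further items can be added.

I₀ = { [B → . , ) S], [B → . B B ,], [B → . S], [B' → . B], [S → . , num], [S → . ,], [S → . B S] }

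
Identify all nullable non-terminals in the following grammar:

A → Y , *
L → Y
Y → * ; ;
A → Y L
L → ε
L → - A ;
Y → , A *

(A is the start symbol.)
{ 'L' }

A non-terminal is nullable if it can derive ε (the empty string): either it has an ε-production, or it has a production whose right-hand side consists entirely of nullable non-terminals.

ε-productions: L → ε
So L is immediately nullable.
No further non-terminal can be added: every production for the remaining non-terminals contains a terminal or a non-nullable non-terminal.
Nullable = { 'L' }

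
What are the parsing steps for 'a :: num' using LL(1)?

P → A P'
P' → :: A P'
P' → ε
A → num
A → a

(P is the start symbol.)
LL(1) parsing maintains a stack (initially the start symbol over $) and the input. At each step: if the stack top is a terminal, match it against the current input token; if it is a non-terminal N, replace it with the RHS of M[N, lookahead] (the unique production whose predict set contains the lookahead).

Stack is shown with the top on the left.

Stack      Input       Action
-----------------------------
P $        a :: num $  output P → A P'
A P' $     a :: num $  output A → a
a P' $     a :: num $  match 'a'
P' $       :: num $    output P' → :: A P'
:: A P' $  :: num $    match '::'
A P' $     num $       output A → num
num P' $   num $       match 'num'
P' $       $           output P' → ε
$          $           accept

The string is accepted.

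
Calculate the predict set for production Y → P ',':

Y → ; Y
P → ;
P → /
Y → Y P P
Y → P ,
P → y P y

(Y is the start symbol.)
PREDICT(Y → P ',') = (FIRST(RHS) \ {ε}) ∪ (FOLLOW(Y) if ε ∈ FIRST(RHS), i.e. RHS ⇒* ε)
FIRST(P) = { '/', ';', 'y' }
FIRST(P ',') = { '/', ';', 'y' }
ε ∉ FIRST(P ','), so FOLLOW(Y) is not added.
PREDICT(Y → P ',') = { '/', ';', 'y' }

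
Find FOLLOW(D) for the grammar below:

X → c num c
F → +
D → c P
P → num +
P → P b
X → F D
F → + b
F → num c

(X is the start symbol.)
In X → F D: D is at the end, add FOLLOW(X)

The FOLLOW sets referred to above (computed the same way, to a fixed point):
  FOLLOW(X) = { $ }

Taking the union: FOLLOW(D) = { $ }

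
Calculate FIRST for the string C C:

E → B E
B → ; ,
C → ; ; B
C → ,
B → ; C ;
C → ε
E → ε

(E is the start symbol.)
{ ',', ';', ε }

FIRST sets of the non-terminals involved (from the grammar, by fixed-point iteration):
  FIRST(C) = { ',', ';', ε }

To compute FIRST(C C), process the symbols left to right:
Symbol C is a non-terminal. Add FIRST(C) \ {ε} = { ',', ';' }
C is nullable (ε ∈ FIRST(C)), continue to the next symbol.
Symbol C is a non-terminal. Add FIRST(C) \ {ε} = { ',', ';' }
C is nullable (ε ∈ FIRST(C)), continue to the next symbol.
All symbols are nullable, so ε is in the result.
FIRST(C C) = { ',', ';', ε }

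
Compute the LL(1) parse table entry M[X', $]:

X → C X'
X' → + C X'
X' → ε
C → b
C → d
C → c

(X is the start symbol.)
To find M[X', $], we find productions for X' where $ is in the predict set (PREDICT(N → α) = (FIRST(α) \ {ε}) ∪ (FOLLOW(N) if α ⇒* ε)).

Relevant sets:
  FOLLOW(X') = { $ }

X' → + C X': PREDICT = { '+' }
X' → ε: PREDICT = { $ }
  $ is in predict set, so this production goes in M[X', $]

M[X', $] = X' → ε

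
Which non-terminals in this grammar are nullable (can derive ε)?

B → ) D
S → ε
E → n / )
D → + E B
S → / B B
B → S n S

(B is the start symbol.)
ε-productions: S → ε
So S is immediately nullable.
No further non-terminal can be added: every production for the remaining non-terminals contains a terminal or a non-nullable non-terminal.
Nullable = { 'S' }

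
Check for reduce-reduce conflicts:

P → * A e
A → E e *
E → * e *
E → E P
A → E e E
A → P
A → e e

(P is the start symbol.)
Augment with P' → P and build the canonical LR(0) collection (I0 = CLOSURE({[P' → . P]}), then GOTO on every symbol after a dot until no new states appear). It has 17 states:
  I0: { [P → . * A e], [P' → . P] }  — shift
  I1: { [A → . E e *], [A → . E e E], [A → . P], [A → . e e], [E → . * e *], [E → . E P], [P → * . A e], [P → . * A e] }  — shift
  I2: { [P' → P .] }  — accept
  I3: { [A → . E e *], [A → . E e E], [A → . P], [A → . e e], [E → * . e *], [E → . * e *], [E → . E P], [P → * . A e], [P → . * A e] }  — shift
  I4: { [P → * A . e] }  — shift
  I5: { [A → E . e *], [A → E . e E], [E → E . P], [P → . * A e] }  — shift
  I6: { [A → P .] }  — reduce
  I7: { [A → e . e] }  — shift
  I8: { [A → e e .] }  — reduce
  I9: { [E → E P .] }  — reduce
  I10: { [A → E e . *], [A → E e . E], [E → . * e *], [E → . E P] }  — shift
  I11: { [A → E e * .], [E → * . e *] }  — shift, reduce
  I12: { [A → E e E .], [E → E . P], [P → . * A e] }  — shift, reduce
  I13: { [E → * e . *] }  — shift
  I14: { [E → * e * .] }  — reduce
  I15: { [P → * A e .] }  — reduce
  I16: { [A → e . e], [E → * e . *] }  — shift

No state contains more than one complete item.

Answer: No reduce-reduce conflicts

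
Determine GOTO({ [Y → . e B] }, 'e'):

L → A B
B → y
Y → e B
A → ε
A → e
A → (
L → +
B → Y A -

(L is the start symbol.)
GOTO(I, 'e') = CLOSURE({ [A → αX.β] : [A → α.Xβ] ∈ I, X = 'e' })

Items with dot before 'e', with the dot advanced:
  [Y → . e B] → [Y → e . B]
Closure of the advanced items:
  [Y → e . B] has the dot before B: add [B → . y], [B → . Y A -]
  [B → . Y A -] has the dot before Y: add [Y → . e B]

GOTO = { [B → . Y A -], [B → . y], [Y → . e B], [Y → e . B] }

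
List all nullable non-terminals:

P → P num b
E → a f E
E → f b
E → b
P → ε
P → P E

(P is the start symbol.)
{ 'P' }

ε-productions: P → ε
So P is immediately nullable.
No further non-terminal can be added: every production for the remaining non-terminals contains a terminal or a non-nullable non-terminal.
Nullable = { 'P' }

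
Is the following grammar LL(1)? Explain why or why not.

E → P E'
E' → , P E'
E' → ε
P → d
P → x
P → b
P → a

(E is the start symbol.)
Relevant sets:
  FOLLOW(E') = { $ }

For E':
  PREDICT(E' → ',' P E') = { ',' }
  PREDICT(E' → ε) = { $ }
For P:
  PREDICT(P → d) = { 'd' }
  PREDICT(P → x) = { 'x' }
  PREDICT(P → b) = { 'b' }
  PREDICT(P → a) = { 'a' }
E has a single production, so nothing to check there.

All predict sets are disjoint. The grammar IS LL(1).

Answer: Yes, the grammar is LL(1).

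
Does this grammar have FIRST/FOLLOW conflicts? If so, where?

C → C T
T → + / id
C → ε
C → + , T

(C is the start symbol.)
Nullable non-terminals: C.
FIRST sets used below: FIRST(C) = { '+', ε }, FIRST(T) = { '+' }

C: nullable alternative(s) C → ε; FOLLOW(C) = { $, '+' }
  C → C T: FIRST \ {ε} = { '+' } — overlaps FOLLOW(C) on { '+' }: CONFLICT
  C → ε: FIRST \ {ε} = { } — this is the only nullable alternative, skip
  C → + , T: FIRST \ {ε} = { '+' } — overlaps FOLLOW(C) on { '+' }: CONFLICT

T has no nullable alternative, so no FIRST/FOLLOW check is needed there.

So the grammar has 2 FIRST/FOLLOW conflicts (marked CONFLICT above).

Answer: Yes. C → C T with FOLLOW(C) on { '+' }; C → '+' ',' T with FOLLOW(C) on { '+' }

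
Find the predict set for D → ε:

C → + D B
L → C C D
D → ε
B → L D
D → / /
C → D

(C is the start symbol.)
{ $, '+', '/' }

PREDICT(D → ε) = (FIRST(RHS) \ {ε}) ∪ (FOLLOW(D) if ε ∈ FIRST(RHS), i.e. RHS ⇒* ε)
The right-hand side is ε (FIRST(ε) = { ε }), so the predict set is FOLLOW(D) = { $, '+', '/' }
PREDICT(D → ε) = { $, '+', '/' }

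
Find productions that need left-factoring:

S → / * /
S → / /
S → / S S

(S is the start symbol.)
Left-factoring is needed when two productions for the same non-terminal
share a common prefix on the right-hand side.

Productions for S:
  S → / * /
  S → / /
  S → / S S

Found common prefix '/' in productions for S

Answer: Yes, S has productions with common prefix '/'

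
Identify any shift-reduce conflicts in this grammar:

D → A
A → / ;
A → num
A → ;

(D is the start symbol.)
A shift-reduce conflict occurs when an LR(0) state has both:
  - a complete (reduce) item [A → α .] (dot at the end), and
  - a shift item [B → β . c γ] (dot before a terminal).

Augment with D' → D and build the canonical LR(0) collection (I0 = CLOSURE({[D' → . D]}), then GOTO on every symbol after a dot until no new states appear). It has 7 states:
  I0: { [A → . / ;], [A → . ;], [A → . num], [D → . A], [D' → . D] }  — shift
  I1: { [A → / . ;] }  — shift
  I2: { [A → ; .] }  — reduce
  I3: { [D → A .] }  — reduce
  I4: { [D' → D .] }  — accept
  I5: { [A → num .] }  — reduce
  I6: { [A → / ; .] }  — reduce

No state contains both a complete item and a shift item.

Answer: No shift-reduce conflicts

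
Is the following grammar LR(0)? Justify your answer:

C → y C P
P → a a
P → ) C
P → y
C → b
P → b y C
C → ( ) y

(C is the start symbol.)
Yes, the grammar is LR(0)

Augment with C' → C and build the canonical LR(0) collection (I0 = CLOSURE({[C' → . C]}), then GOTO on every symbol after a dot until no new states appear). It has 17 states:
  I0: { [C → . ( ) y], [C → . b], [C → . y C P], [C' → . C] }  — shift
  I1: { [C → ( . ) y] }  — shift
  I2: { [C' → C .] }  — accept
  I3: { [C → b .] }  — reduce
  I4: { [C → . ( ) y], [C → . b], [C → . y C P], [C → y . C P] }  — shift
  I5: { [C → y C . P], [P → . ) C], [P → . a a], [P → . b y C], [P → . y] }  — shift
  I6: { [C → . ( ) y], [C → . b], [C → . y C P], [P → ) . C] }  — shift
  I7: { [C → y C P .] }  — reduce
  I8: { [P → a . a] }  — shift
  I9: { [P → b . y C] }  — shift
  I10: { [P → y .] }  — reduce
  I11: { [C → . ( ) y], [C → . b], [C → . y C P], [P → b y . C] }  — shift
  I12: { [P → b y C .] }  — reduce
  I13: { [P → a a .] }  — reduce
  I14: { [P → ) C .] }  — reduce
  I15: { [C → ( ) . y] }  — shift
  I16: { [C → ( ) y .] }  — reduce

Every state is either a pure shift/goto state or contains exactly one complete item and nothing to shift — no conflicts. The grammar is LR(0).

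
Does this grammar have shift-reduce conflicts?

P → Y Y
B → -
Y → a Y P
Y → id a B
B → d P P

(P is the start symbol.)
No shift-reduce conflicts

Augment with P' → P and build the canonical LR(0) collection (I0 = CLOSURE({[P' → . P]}), then GOTO on every symbol after a dot until no new states appear). It has 14 states:
  I0: { [P → . Y Y], [P' → . P], [Y → . a Y P], [Y → . id a B] }  — shift
  I1: { [P' → P .] }  — accept
  I2: { [P → Y . Y], [Y → . a Y P], [Y → . id a B] }  — shift
  I3: { [Y → . a Y P], [Y → . id a B], [Y → a . Y P] }  — shift
  I4: { [Y → id . a B] }  — shift
  I5: { [B → . -], [B → . d P P], [Y → id a . B] }  — shift
  I6: { [B → - .] }  — reduce
  I7: { [Y → id a B .] }  — reduce
  I8: { [B → d . P P], [P → . Y Y], [Y → . a Y P], [Y → . id a B] }  — shift
  I9: { [B → d P . P], [P → . Y Y], [Y → . a Y P], [Y → . id a B] }  — shift
  I10: { [B → d P P .] }  — reduce
  I11: { [P → . Y Y], [Y → . a Y P], [Y → . id a B], [Y → a Y . P] }  — shift
  I12: { [Y → a Y P .] }  — reduce
  I13: { [P → Y Y .] }  — reduce

No state contains both a complete item and a shift item.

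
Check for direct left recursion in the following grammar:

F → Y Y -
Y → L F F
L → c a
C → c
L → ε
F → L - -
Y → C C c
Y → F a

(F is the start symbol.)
No direct left recursion

F → Y Y -: starts with Y
Y → L F F: starts with L
L → c a: starts with c
C → c: starts with c
L → ε: starts with ε
F → L - -: starts with L
Y → C C c: starts with C
Y → F a: starts with F

No direct left recursion found.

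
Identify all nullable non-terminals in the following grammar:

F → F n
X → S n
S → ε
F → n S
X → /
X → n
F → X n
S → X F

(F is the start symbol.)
ε-productions: S → ε
So S is immediately nullable.
No further non-terminal can be added: every production for the remaining non-terminals contains a terminal or a non-nullable non-terminal.
Nullable = { 'S' }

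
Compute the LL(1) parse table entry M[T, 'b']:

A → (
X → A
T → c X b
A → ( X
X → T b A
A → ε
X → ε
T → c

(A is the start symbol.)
To find M[T, 'b'], we find productions for T where 'b' is in the predict set (PREDICT(N → α) = (FIRST(α) \ {ε}) ∪ (FOLLOW(N) if α ⇒* ε)).

T → c X b: PREDICT = { 'c' }
T → c: PREDICT = { 'c' }

M[T, 'b'] is empty (no production applies)

Answer: Empty (error entry)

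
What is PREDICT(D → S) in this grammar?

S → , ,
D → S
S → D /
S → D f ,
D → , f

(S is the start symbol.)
PREDICT(D → S) = (FIRST(RHS) \ {ε}) ∪ (FOLLOW(D) if ε ∈ FIRST(RHS), i.e. RHS ⇒* ε)
FIRST(S) = { ',' }
FIRST(S) = { ',' }
ε ∉ FIRST(S), so FOLLOW(D) is not added.
PREDICT(D → S) = { ',' }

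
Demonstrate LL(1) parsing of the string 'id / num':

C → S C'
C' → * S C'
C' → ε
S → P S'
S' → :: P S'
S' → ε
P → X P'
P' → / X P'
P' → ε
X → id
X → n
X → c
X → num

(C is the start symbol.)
LL(1) parsing maintains a stack (initially the start symbol over $) and the input. At each step: if the stack top is a terminal, match it against the current input token; if it is a non-terminal N, replace it with the RHS of M[N, lookahead] (the unique production whose predict set contains the lookahead).

Stack is shown with the top on the left.

Stack           Input       Action
----------------------------------
C $             id / num $  output C → S C'
S C' $          id / num $  output S → P S'
P S' C' $       id / num $  output P → X P'
X P' S' C' $    id / num $  output X → id
id P' S' C' $   id / num $  match 'id'
P' S' C' $      / num $     output P' → / X P'
/ X P' S' C' $  / num $     match '/'
X P' S' C' $    num $       output X → num
num P' S' C' $  num $       match 'num'
P' S' C' $      $           output P' → ε
S' C' $         $           output S' → ε
C' $            $           output C' → ε
$               $           accept

The string is accepted.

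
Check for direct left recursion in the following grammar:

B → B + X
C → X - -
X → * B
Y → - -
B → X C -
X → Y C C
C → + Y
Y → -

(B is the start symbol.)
B → B + X: LEFT RECURSIVE (starts with B)
C → X - -: starts with X
X → * B: starts with '*'
Y → - -: starts with '-'
B → X C -: starts with X
X → Y C C: starts with Y
C → + Y: starts with '+'
Y → -: starts with '-'

The grammar has direct left recursion on: B.

Answer: Yes, B is left-recursive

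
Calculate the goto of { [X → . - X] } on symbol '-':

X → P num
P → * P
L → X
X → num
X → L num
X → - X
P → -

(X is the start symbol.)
{ [L → . X], [P → . * P], [P → . -], [X → - . X], [X → . - X], [X → . L num], [X → . P num], [X → . num] }

GOTO(I, '-') = CLOSURE({ [A → αX.β] : [A → α.Xβ] ∈ I, X = '-' })

Items with dot before '-', with the dot advanced:
  [X → . - X] → [X → - . X]
Closure of the advanced items:
  [X → - . X] has the dot before X: add [X → . P num], [X → . num], [X → . L num], [X → . - X]
  [X → . P num] has the dot before P: add [P → . * P], [P → . -]
  [X → . L num] has the dot before L: add [L → . X]

GOTO = { [L → . X], [P → . * P], [P → . -], [X → - . X], [X → . - X], [X → . L num], [X → . P num], [X → . num] }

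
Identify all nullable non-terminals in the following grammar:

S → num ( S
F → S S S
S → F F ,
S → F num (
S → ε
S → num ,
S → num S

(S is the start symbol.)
ε-productions: S → ε
So S is immediately nullable.
F → S S S: every symbol on the right is nullable, so F is nullable too.
Every non-terminal is now nullable.
Nullable = { 'F', 'S' }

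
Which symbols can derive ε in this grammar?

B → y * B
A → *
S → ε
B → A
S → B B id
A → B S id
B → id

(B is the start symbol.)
{ 'S' }

ε-productions: S → ε
So S is immediately nullable.
No further non-terminal can be added: every production for the remaining non-terminals contains a terminal or a non-nullable non-terminal.
Nullable = { 'S' }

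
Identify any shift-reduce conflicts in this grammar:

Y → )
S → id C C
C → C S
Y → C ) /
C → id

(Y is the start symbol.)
Yes — I9: [S → id C C .] vs [S → . id C C]; I10: [C → id .] vs [C → . id]

A shift-reduce conflict occurs when an LR(0) state has both:
  - a complete (reduce) item [A → α .] (dot at the end), and
  - a shift item [B → β . c γ] (dot before a terminal).

Augment with Y' → Y and build the canonical LR(0) collection (I0 = CLOSURE({[Y' → . Y]}), then GOTO on every symbol after a dot until no new states appear). It has 12 states:
  I0: { [C → . C S], [C → . id], [Y → . )], [Y → . C ) /], [Y' → . Y] }  — shift
  I1: { [Y → ) .] }  — reduce
  I2: { [C → C . S], [S → . id C C], [Y → C . ) /] }  — shift
  I3: { [Y' → Y .] }  — accept
  I4: { [C → id .] }  — reduce
  I5: { [Y → C ) . /] }  — shift
  I6: { [C → C S .] }  — reduce
  I7: { [C → . C S], [C → . id], [S → id . C C] }  — shift
  I8: { [C → . C S], [C → . id], [C → C . S], [S → . id C C], [S → id C . C] }  — shift
  I9: { [C → C . S], [S → . id C C], [S → id C C .] }  — shift, reduce
  I10: { [C → . C S], [C → . id], [C → id .], [S → id . C C] }  — shift, reduce
  I11: { [Y → C ) / .] }  — reduce

I9 contains reduce item [S → id C C .] and shift item [S → . id C C] — shift-reduce conflict.
I10 contains reduce item [C → id .] and shift item [C → . id] — shift-reduce conflict.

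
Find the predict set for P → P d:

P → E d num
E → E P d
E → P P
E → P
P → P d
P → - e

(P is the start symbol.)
{ '-' }

PREDICT(P → P d) = (FIRST(RHS) \ {ε}) ∪ (FOLLOW(P) if ε ∈ FIRST(RHS), i.e. RHS ⇒* ε)
FIRST(P) = { '-' }
FIRST(P d) = { '-' }
ε ∉ FIRST(P d), so FOLLOW(P) is not added.
PREDICT(P → P d) = { '-' }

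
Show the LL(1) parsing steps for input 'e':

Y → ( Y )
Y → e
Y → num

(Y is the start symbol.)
LL(1) parsing maintains a stack (initially the start symbol over $) and the input. At each step: if the stack top is a terminal, match it against the current input token; if it is a non-terminal N, replace it with the RHS of M[N, lookahead] (the unique production whose predict set contains the lookahead).

Stack is shown with the top on the left.

Stack  Input  Action
--------------------
Y $    e $    output Y → e
e $    e $    match 'e'
$      $      accept

The string is accepted.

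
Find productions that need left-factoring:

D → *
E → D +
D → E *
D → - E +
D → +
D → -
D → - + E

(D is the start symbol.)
Yes, D has productions with common prefix '-'

Left-factoring is needed when two productions for the same non-terminal
share a common prefix on the right-hand side.

Productions for D:
  D → *
  D → E *
  D → - E +
  D → +
  D → -
  D → - + E

Found common prefix '-' in productions for D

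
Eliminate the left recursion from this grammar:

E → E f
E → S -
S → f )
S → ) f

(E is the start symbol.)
E → S - E'
E' → f E'
E' → ε
S → f )
S → ) f

E is directly left-recursive. The standard transformation for
  A → A α₁ | ... | A α_m | β₁ | ... | β_n
is
  A  → β₁ A' | ... | β_n A'
  A' → α₁ A' | ... | α_m A' | ε

E → S - becomes E → S - E'
E → E f becomes E' → f E'
Add E' → ε

Productions for other non-terminals are unchanged:
  S → f )
  S → ) f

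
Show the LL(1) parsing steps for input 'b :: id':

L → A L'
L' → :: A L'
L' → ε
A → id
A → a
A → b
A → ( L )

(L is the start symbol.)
Stack is shown with the top on the left.

Stack      Input      Action
----------------------------
L $        b :: id $  output L → A L'
A L' $     b :: id $  output A → b
b L' $     b :: id $  match 'b'
L' $       :: id $    output L' → :: A L'
:: A L' $  :: id $    match '::'
A L' $     id $       output A → id
id L' $    id $       match 'id'
L' $       $          output L' → ε
$          $          accept

The string is accepted.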